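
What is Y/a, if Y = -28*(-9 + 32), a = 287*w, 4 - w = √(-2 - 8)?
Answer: -184/533 - 46*I*√10/533 ≈ -0.34522 - 0.27292*I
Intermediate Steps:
w = 4 - I*√10 (w = 4 - √(-2 - 8) = 4 - √(-10) = 4 - I*√10 ≈ 4.0 - 3.1623*I)
a = 1148 - 287*I*√10 (a = 287*(4 - I*√10) = 1148 - 287*I*√10 ≈ 1148.0 - 907.57*I)
Y = -644 (Y = -28*23 = -644)
Y/a = -644/(1148 - 287*I*√10)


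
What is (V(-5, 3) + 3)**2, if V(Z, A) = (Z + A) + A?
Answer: 16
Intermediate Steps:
V(Z, A) = Z + 2*A (V(Z, A) = (A + Z) + A = Z + 2*A)
(V(-5, 3) + 3)**2 = ((-5 + 2*3) + 3)**2 = ((-5 + 6) + 3)**2 = (1 + 3)**2 = 4**2 = 16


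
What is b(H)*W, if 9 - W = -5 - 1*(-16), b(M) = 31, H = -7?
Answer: -62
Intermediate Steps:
W = -2 (W = 9 - (-5 - 1*(-16)) = 9 - (-5 + 16) = 9 - 1*11 = 9 - 11 = -2)
b(H)*W = 31*(-2) = -62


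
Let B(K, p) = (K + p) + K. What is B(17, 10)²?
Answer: 1936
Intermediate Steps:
B(K, p) = p + 2*K
B(17, 10)² = (10 + 2*17)² = (10 + 34)² = 44² = 1936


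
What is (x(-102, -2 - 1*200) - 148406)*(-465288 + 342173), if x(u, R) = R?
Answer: 18295873920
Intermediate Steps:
(x(-102, -2 - 1*200) - 148406)*(-465288 + 342173) = ((-2 - 1*200) - 148406)*(-465288 + 342173) = ((-2 - 200) - 148406)*(-123115) = (-202 - 148406)*(-123115) = -148608*(-123115) = 18295873920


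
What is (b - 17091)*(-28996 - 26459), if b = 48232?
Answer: -1726924155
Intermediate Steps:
(b - 17091)*(-28996 - 26459) = (48232 - 17091)*(-28996 - 26459) = 31141*(-55455) = -1726924155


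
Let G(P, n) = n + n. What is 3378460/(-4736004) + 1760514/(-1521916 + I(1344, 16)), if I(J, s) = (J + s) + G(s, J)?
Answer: -187025800963/99842068326 ≈ -1.8732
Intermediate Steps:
G(P, n) = 2*n
I(J, s) = s + 3*J (I(J, s) = (J + s) + 2*J = s + 3*J)
3378460/(-4736004) + 1760514/(-1521916 + I(1344, 16)) = 3378460/(-4736004) + 1760514/(-1521916 + (16 + 3*1344)) = 3378460*(-1/4736004) + 1760514/(-1521916 + (16 + 4032)) = -844615/1184001 + 1760514/(-1521916 + 4048) = -844615/1184001 + 1760514/(-1517868) = -844615/1184001 + 1760514*(-1/1517868) = -844615/1184001 - 293419/252978 = -187025800963/99842068326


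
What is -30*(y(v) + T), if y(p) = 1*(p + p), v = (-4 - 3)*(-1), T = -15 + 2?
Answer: -30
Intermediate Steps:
T = -13
v = 7 (v = -7*(-1) = 7)
y(p) = 2*p (y(p) = 1*(2*p) = 2*p)
-30*(y(v) + T) = -30*(2*7 - 13) = -30*(14 - 13) = -30*1 = -30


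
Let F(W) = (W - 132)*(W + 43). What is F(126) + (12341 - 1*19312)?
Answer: -7985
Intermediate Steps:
F(W) = (-132 + W)*(43 + W)
F(126) + (12341 - 1*19312) = (-5676 + 126**2 - 89*126) + (12341 - 1*19312) = (-5676 + 15876 - 11214) + (12341 - 19312) = -1014 - 6971 = -7985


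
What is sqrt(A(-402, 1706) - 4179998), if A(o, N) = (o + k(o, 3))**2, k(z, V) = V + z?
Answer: I*sqrt(3538397) ≈ 1881.1*I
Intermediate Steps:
A(o, N) = (3 + 2*o)**2 (A(o, N) = (o + (3 + o))**2 = (3 + 2*o)**2)
sqrt(A(-402, 1706) - 4179998) = sqrt((3 + 2*(-402))**2 - 4179998) = sqrt((3 - 804)**2 - 4179998) = sqrt((-801)**2 - 4179998) = sqrt(641601 - 4179998) = sqrt(-3538397) = I*sqrt(3538397)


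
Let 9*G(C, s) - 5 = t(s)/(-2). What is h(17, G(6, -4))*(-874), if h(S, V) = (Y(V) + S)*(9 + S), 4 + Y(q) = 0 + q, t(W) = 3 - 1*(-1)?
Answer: -908960/3 ≈ -3.0299e+5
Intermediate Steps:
t(W) = 4 (t(W) = 3 + 1 = 4)
G(C, s) = ⅓ (G(C, s) = 5/9 + (4/(-2))/9 = 5/9 + (4*(-½))/9 = 5/9 + (⅑)*(-2) = 5/9 - 2/9 = ⅓)
Y(q) = -4 + q (Y(q) = -4 + (0 + q) = -4 + q)
h(S, V) = (9 + S)*(-4 + S + V) (h(S, V) = ((-4 + V) + S)*(9 + S) = (-4 + S + V)*(9 + S) = (9 + S)*(-4 + S + V))
h(17, G(6, -4))*(-874) = (-36 + 17² + 5*17 + 9*(⅓) + 17*(⅓))*(-874) = (-36 + 289 + 85 + 3 + 17/3)*(-874) = (1040/3)*(-874) = -908960/3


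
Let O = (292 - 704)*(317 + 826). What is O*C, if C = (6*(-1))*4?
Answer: 11301984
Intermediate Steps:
O = -470916 (O = -412*1143 = -470916)
C = -24 (C = -6*4 = -24)
O*C = -470916*(-24) = 11301984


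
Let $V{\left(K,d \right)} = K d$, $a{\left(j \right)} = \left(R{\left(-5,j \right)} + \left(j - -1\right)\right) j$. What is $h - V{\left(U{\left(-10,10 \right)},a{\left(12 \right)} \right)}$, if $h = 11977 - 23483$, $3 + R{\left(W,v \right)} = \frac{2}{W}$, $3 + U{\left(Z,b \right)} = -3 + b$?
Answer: $- \frac{59834}{5} \approx -11967.0$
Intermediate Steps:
$U{\left(Z,b \right)} = -6 + b$ ($U{\left(Z,b \right)} = -3 + \left(-3 + b\right) = -6 + b$)
$R{\left(W,v \right)} = -3 + \frac{2}{W}$
$a{\left(j \right)} = j \left(- \frac{12}{5} + j\right)$ ($a{\left(j \right)} = \left(\left(-3 + \frac{2}{-5}\right) + \left(j - -1\right)\right) j = \left(\left(-3 + 2 \left(- \frac{1}{5}\right)\right) + \left(j + 1\right)\right) j = \left(\left(-3 - \frac{2}{5}\right) + \left(1 + j\right)\right) j = \left(- \frac{17}{5} + \left(1 + j\right)\right) j = \left(- \frac{12}{5} + j\right) j = j \left(- \frac{12}{5} + j\right)$)
$h = -11506$ ($h = 11977 - 23483 = -11506$)
$h - V{\left(U{\left(-10,10 \right)},a{\left(12 \right)} \right)} = -11506 - \left(-6 + 10\right) \frac{1}{5} \cdot 12 \left(-12 + 5 \cdot 12\right) = -11506 - 4 \cdot \frac{1}{5} \cdot 12 \left(-12 + 60\right) = -11506 - 4 \cdot \frac{1}{5} \cdot 12 \cdot 48 = -11506 - 4 \cdot \frac{576}{5} = -11506 - \frac{2304}{5} = - \frac{59834}{5}$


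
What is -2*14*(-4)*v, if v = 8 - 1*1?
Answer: 784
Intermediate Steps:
v = 7 (v = 8 - 1 = 7)
-2*14*(-4)*v = -2*14*(-4)*7 = -(-112)*7 = -2*(-392) = 784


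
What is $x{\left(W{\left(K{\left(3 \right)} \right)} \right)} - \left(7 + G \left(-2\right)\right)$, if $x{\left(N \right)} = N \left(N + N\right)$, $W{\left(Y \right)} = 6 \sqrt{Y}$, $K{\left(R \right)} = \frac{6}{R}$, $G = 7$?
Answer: $151$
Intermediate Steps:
$x{\left(N \right)} = 2 N^{2}$ ($x{\left(N \right)} = N 2 N = 2 N^{2}$)
$x{\left(W{\left(K{\left(3 \right)} \right)} \right)} - \left(7 + G \left(-2\right)\right) = 2 \left(6 \sqrt{\frac{6}{3}}\right)^{2} - \left(7 + 7 \left(-2\right)\right) = 2 \left(6 \sqrt{6 \cdot \frac{1}{3}}\right)^{2} - \left(7 - 14\right) = 2 \left(6 \sqrt{2}\right)^{2} - -7 = 2 \cdot 72 + 7 = 144 + 7 = 151$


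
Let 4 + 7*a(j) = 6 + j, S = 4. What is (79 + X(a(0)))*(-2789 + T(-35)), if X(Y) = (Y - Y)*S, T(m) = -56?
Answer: -224755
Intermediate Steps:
a(j) = 2/7 + j/7 (a(j) = -4/7 + (6 + j)/7 = -4/7 + (6/7 + j/7) = 2/7 + j/7)
X(Y) = 0 (X(Y) = (Y - Y)*4 = 0*4 = 0)
(79 + X(a(0)))*(-2789 + T(-35)) = (79 + 0)*(-2789 - 56) = 79*(-2845) = -224755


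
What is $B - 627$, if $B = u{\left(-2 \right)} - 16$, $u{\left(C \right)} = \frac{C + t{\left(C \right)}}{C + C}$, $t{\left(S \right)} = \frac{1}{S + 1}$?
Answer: $- \frac{2569}{4} \approx -642.25$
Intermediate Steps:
$t{\left(S \right)} = \frac{1}{1 + S}$
$u{\left(C \right)} = \frac{C + \frac{1}{1 + C}}{2 C}$ ($u{\left(C \right)} = \frac{C + \frac{1}{1 + C}}{C + C} = \frac{C + \frac{1}{1 + C}}{2 C}$)
$B = - \frac{61}{4}$ ($B = \frac{1 - 2 \left(1 - 2\right)}{2 \left(-2\right) \left(1 - 2\right)} - 16 = \frac{1}{2} \left(- \frac{1}{2}\right) \frac{1}{-1} \left(1 - -2\right) - 16 = \frac{1}{2} \left(- \frac{1}{2}\right) \left(-1\right) \left(1 + 2\right) - 16 = \frac{1}{2} \left(- \frac{1}{2}\right) \left(-1\right) 3 - 16 = \frac{3}{4} - 16 = - \frac{61}{4} \approx -15.25$)
$B - 627 = - \frac{61}{4} - 627 = - \frac{2569}{4}$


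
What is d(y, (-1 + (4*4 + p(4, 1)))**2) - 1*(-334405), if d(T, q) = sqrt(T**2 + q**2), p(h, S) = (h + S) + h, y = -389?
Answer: 334405 + sqrt(483097) ≈ 3.3510e+5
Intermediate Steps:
p(h, S) = S + 2*h (p(h, S) = (S + h) + h = S + 2*h)
d(y, (-1 + (4*4 + p(4, 1)))**2) - 1*(-334405) = sqrt((-389)**2 + ((-1 + (4*4 + (1 + 2*4)))**2)**2) - 1*(-334405) = sqrt(151321 + ((-1 + (16 + (1 + 8)))**2)**2) + 334405 = sqrt(151321 + ((-1 + (16 + 9))**2)**2) + 334405 = sqrt(151321 + ((-1 + 25)**2)**2) + 334405 = sqrt(151321 + (24**2)**2) + 334405 = sqrt(151321 + 576**2) + 334405 = sqrt(151321 + 331776) + 334405 = sqrt(483097) + 334405 = 334405 + sqrt(483097)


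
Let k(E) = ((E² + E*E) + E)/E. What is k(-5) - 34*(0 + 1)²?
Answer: -43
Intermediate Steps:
k(E) = (E + 2*E²)/E (k(E) = ((E² + E²) + E)/E = (2*E² + E)/E = (E + 2*E²)/E)
k(-5) - 34*(0 + 1)² = (1 + 2*(-5)) - 34*(0 + 1)² = (1 - 10) - 34*1² = -9 - 34*1 = -9 - 34 = -43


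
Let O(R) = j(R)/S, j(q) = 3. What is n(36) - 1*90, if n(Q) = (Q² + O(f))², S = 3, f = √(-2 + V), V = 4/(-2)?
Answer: 1682119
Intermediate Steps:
V = -2 (V = 4*(-½) = -2)
f = 2*I (f = √(-2 - 2) = √(-4) = 2*I ≈ 2.0*I)
O(R) = 1 (O(R) = 3/3 = 3*(⅓) = 1)
n(Q) = (1 + Q²)² (n(Q) = (Q² + 1)² = (1 + Q²)²)
n(36) - 1*90 = (1 + 36²)² - 1*90 = (1 + 1296)² - 90 = 1297² - 90 = 1682209 - 90 = 1682119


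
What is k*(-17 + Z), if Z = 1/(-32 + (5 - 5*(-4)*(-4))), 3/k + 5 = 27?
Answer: -2730/1177 ≈ -2.3195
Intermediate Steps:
k = 3/22 (k = 3/(-5 + 27) = 3/22 ≈ 0.13636)
Z = -1/107 (Z = 1/(-32 + (5 + 20*(-4))) = 1/(-32 + (5 - 80)) = 1/(-32 - 75) = 1/(-107) = -1/107 ≈ -0.0093458)
k*(-17 + Z) = 3*(-17 - 1/107)/22 = (3/22)*(-1820/107) = -2730/1177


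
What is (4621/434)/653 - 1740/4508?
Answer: -16867429/45627722 ≈ -0.36968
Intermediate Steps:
(4621/434)/653 - 1740/4508 = (4621*(1/434))*(1/653) - 1740*1/4508 = (4621/434)*(1/653) - 435/1127 = 4621/283402 - 435/1127 = -16867429/45627722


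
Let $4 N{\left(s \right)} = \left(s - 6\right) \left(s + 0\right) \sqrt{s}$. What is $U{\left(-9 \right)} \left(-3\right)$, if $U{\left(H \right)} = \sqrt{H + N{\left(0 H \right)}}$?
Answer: $- 9 i \approx - 9.0 i$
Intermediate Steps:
$N{\left(s \right)} = \frac{s^{\frac{3}{2}} \left(-6 + s\right)}{4}$ ($N{\left(s \right)} = \frac{\left(s - 6\right) \left(s + 0\right) \sqrt{s}}{4} = \frac{\left(-6 + s\right) s \sqrt{s}}{4} = \frac{s \left(-6 + s\right) \sqrt{s}}{4} = \frac{s^{\frac{3}{2}} \left(-6 + s\right)}{4}$)
$U{\left(H \right)} = \sqrt{H}$ ($U{\left(H \right)} = \sqrt{H + \frac{\left(0 H\right)^{\frac{3}{2}} \left(-6 + 0 H\right)}{4}} = \sqrt{H + \frac{0^{\frac{3}{2}} \left(-6 + 0\right)}{4}} = \sqrt{H + \frac{1}{4} \cdot 0 \left(-6\right)} = \sqrt{H + 0} = \sqrt{H}$)
$U{\left(-9 \right)} \left(-3\right) = \sqrt{-9} \left(-3\right) = 3 i \left(-3\right) = - 9 i$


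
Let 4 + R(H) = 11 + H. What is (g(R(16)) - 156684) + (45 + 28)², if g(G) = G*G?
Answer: -150826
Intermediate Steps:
R(H) = 7 + H (R(H) = -4 + (11 + H) = 7 + H)
g(G) = G²
(g(R(16)) - 156684) + (45 + 28)² = ((7 + 16)² - 156684) + (45 + 28)² = (23² - 156684) + 73² = (529 - 156684) + 5329 = -156155 + 5329 = -150826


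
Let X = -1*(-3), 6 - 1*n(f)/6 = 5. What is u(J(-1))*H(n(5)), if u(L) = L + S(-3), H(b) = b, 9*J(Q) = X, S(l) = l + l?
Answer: -34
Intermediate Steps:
S(l) = 2*l
n(f) = 6 (n(f) = 36 - 6*5 = 36 - 30 = 6)
X = 3
J(Q) = ⅓ (J(Q) = (⅑)*3 = ⅓)
u(L) = -6 + L (u(L) = L + 2*(-3) = L - 6 = -6 + L)
u(J(-1))*H(n(5)) = (-6 + ⅓)*6 = -17/3*6 = -34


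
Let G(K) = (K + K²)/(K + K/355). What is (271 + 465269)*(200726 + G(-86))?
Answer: 8313180484185/89 ≈ 9.3406e+10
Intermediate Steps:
G(K) = 355*(K + K²)/(356*K) (G(K) = (K + K²)/(K + K*(1/355)) = (K + K²)/(K + K/355) = (K + K²)/((356*K/355)) = (K + K²)*(355/(356*K)) = 355*(K + K²)/(356*K))
(271 + 465269)*(200726 + G(-86)) = (271 + 465269)*(200726 + (355/356 + (355/356)*(-86))) = 465540*(200726 + (355/356 - 15265/178)) = 465540*(200726 - 30175/356) = 465540*(71428281/356) = 8313180484185/89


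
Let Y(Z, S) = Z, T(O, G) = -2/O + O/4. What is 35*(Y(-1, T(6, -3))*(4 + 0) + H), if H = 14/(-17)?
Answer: -2870/17 ≈ -168.82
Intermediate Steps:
T(O, G) = -2/O + O/4 (T(O, G) = -2/O + O*(¼) = -2/O + O/4)
H = -14/17 (H = 14*(-1/17) = -14/17 ≈ -0.82353)
35*(Y(-1, T(6, -3))*(4 + 0) + H) = 35*(-(4 + 0) - 14/17) = 35*(-1*4 - 14/17) = 35*(-4 - 14/17) = 35*(-82/17) = -2870/17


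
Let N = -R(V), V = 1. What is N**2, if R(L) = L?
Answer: 1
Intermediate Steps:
N = -1 (N = -1*1 = -1)
N**2 = (-1)**2 = 1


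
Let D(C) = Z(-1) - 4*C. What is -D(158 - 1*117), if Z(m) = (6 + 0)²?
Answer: 128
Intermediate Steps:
Z(m) = 36 (Z(m) = 6² = 36)
D(C) = 36 - 4*C
-D(158 - 1*117) = -(36 - 4*(158 - 1*117)) = -(36 - 4*(158 - 117)) = -(36 - 4*41) = -(36 - 164) = -1*(-128) = 128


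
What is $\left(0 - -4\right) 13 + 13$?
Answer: $65$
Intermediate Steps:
$\left(0 - -4\right) 13 + 13 = \left(0 + 4\right) 13 + 13 = 4 \cdot 13 + 13 = 52 + 13 = 65$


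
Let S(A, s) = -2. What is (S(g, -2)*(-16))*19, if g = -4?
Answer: 608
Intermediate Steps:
(S(g, -2)*(-16))*19 = -2*(-16)*19 = 32*19 = 608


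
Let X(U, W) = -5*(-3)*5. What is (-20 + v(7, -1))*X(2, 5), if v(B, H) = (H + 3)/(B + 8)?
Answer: -1490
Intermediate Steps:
X(U, W) = 75 (X(U, W) = 15*5 = 75)
v(B, H) = (3 + H)/(8 + B)
(-20 + v(7, -1))*X(2, 5) = (-20 + (3 - 1)/(8 + 7))*75 = (-20 + 2/15)*75 = -298/15*75 = -1490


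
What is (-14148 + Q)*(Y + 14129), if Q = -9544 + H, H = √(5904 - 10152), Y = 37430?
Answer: -1221535828 + 309354*I*√118 ≈ -1.2215e+9 + 3.3604e+6*I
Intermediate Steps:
H = 6*I*√118 (H = √(-4248) = 6*I*√118 ≈ 65.177*I)
Q = -9544 + 6*I*√118 ≈ -9544.0 + 65.177*I
(-14148 + Q)*(Y + 14129) = (-14148 + (-9544 + 6*I*√118))*(37430 + 14129) = (-23692 + 6*I*√118)*51559 = -1221535828 + 309354*I*√118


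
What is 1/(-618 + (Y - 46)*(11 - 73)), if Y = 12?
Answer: 1/1490 ≈ 0.00067114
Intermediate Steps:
1/(-618 + (Y - 46)*(11 - 73)) = 1/(-618 + (12 - 46)*(11 - 73)) = 1/(-618 - 34*(-62)) = 1/(-618 + 2108) = 1/1490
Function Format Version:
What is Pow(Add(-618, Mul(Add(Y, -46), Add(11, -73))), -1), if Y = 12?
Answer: Rational(1, 1490) ≈ 0.00067114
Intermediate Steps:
Pow(Add(-618, Mul(Add(Y, -46), Add(11, -73))), -1) = Pow(Add(-618, Mul(Add(12, -46), Add(11, -73))), -1) = Pow(Add(-618, Mul(-34, -62)), -1) = Pow(Add(-618, 2108), -1) = Pow(1490, -1) = Rational(1, 1490)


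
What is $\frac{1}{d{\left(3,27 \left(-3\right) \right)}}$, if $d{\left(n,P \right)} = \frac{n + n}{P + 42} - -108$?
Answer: $\frac{13}{1402} \approx 0.0092725$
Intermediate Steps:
$d{\left(n,P \right)} = 108 + \frac{2 n}{42 + P}$ ($d{\left(n,P \right)} = \frac{2 n}{42 + P} + 108 = 108 + \frac{2 n}{42 + P}$)
$\frac{1}{d{\left(3,27 \left(-3\right) \right)}} = \frac{1}{2 \frac{1}{42 + 27 \left(-3\right)} \left(2268 + 3 + 54 \cdot 27 \left(-3\right)\right)} = \frac{1}{2 \frac{1}{42 - 81} \left(2268 + 3 + 54 \left(-81\right)\right)} = \frac{1}{2 \frac{1}{-39} \left(2268 + 3 - 4374\right)} = \frac{1}{2 \left(- \frac{1}{39}\right) \left(-2103\right)} = \frac{1}{\frac{1402}{13}} = \frac{13}{1402}$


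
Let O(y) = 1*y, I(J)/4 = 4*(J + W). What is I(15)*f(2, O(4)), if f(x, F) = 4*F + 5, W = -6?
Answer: 3024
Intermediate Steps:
I(J) = -96 + 16*J (I(J) = 4*(4*(J - 6)) = 4*(4*(-6 + J)) = 4*(-24 + 4*J) = -96 + 16*J)
O(y) = y
f(x, F) = 5 + 4*F
I(15)*f(2, O(4)) = (-96 + 16*15)*(5 + 4*4) = (-96 + 240)*(5 + 16) = 144*21 = 3024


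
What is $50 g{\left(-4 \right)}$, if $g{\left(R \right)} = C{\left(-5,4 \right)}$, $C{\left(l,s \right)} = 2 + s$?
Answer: $300$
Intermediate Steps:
$g{\left(R \right)} = 6$ ($g{\left(R \right)} = 2 + 4 = 6$)
$50 g{\left(-4 \right)} = 50 \cdot 6 = 300$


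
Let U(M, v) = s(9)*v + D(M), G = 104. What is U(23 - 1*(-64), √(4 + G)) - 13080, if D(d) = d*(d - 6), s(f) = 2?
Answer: -6033 + 12*√3 ≈ -6012.2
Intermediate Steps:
D(d) = d*(-6 + d)
U(M, v) = 2*v + M*(-6 + M)
U(23 - 1*(-64), √(4 + G)) - 13080 = (2*√(4 + 104) + (23 - 1*(-64))*(-6 + (23 - 1*(-64)))) - 13080 = (2*√108 + (23 + 64)*(-6 + (23 + 64))) - 13080 = (2*(6*√3) + 87*(-6 + 87)) - 13080 = (12*√3 + 87*81) - 13080 = (12*√3 + 7047) - 13080 = (7047 + 12*√3) - 13080 = -6033 + 12*√3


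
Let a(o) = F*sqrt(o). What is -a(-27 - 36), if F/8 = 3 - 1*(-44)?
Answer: -1128*I*sqrt(7) ≈ -2984.4*I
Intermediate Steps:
F = 376 (F = 8*(3 - 1*(-44)) = 8*(3 + 44) = 8*47 = 376)
a(o) = 376*sqrt(o)
-a(-27 - 36) = -376*sqrt(-27 - 36) = -376*sqrt(-63) = -376*3*I*sqrt(7) = -1128*I*sqrt(7)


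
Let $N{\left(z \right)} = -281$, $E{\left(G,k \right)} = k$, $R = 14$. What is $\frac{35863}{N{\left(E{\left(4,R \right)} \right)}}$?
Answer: $- \frac{35863}{281} \approx -127.63$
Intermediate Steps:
$\frac{35863}{N{\left(E{\left(4,R \right)} \right)}} = \frac{35863}{-281} = 35863 \left(- \frac{1}{281}\right) = - \frac{35863}{281}$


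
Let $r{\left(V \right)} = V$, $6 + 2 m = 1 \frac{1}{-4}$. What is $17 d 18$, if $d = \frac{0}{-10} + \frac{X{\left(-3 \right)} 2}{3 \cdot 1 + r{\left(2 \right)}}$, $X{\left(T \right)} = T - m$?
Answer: $\frac{153}{10} \approx 15.3$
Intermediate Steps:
$m = - \frac{25}{8}$ ($m = -3 + \frac{1 \frac{1}{-4}}{2} = -3 + \frac{1 \left(- \frac{1}{4}\right)}{2} = -3 + \frac{1}{2} \left(- \frac{1}{4}\right) = -3 - \frac{1}{8} = - \frac{25}{8} \approx -3.125$)
$X{\left(T \right)} = \frac{25}{8} + T$ ($X{\left(T \right)} = T - - \frac{25}{8} = T + \frac{25}{8} = \frac{25}{8} + T$)
$d = \frac{1}{20}$ ($d = \frac{0}{-10} + \frac{\left(\frac{25}{8} - 3\right) 2}{3 \cdot 1 + 2} = 0 \left(- \frac{1}{10}\right) + \frac{\frac{1}{8} \cdot 2}{3 + 2} = 0 + \frac{1}{4 \cdot 5} = 0 + \frac{1}{4} \cdot \frac{1}{5} = 0 + \frac{1}{20} = \frac{1}{20} \approx 0.05$)
$17 d 18 = 17 \cdot \frac{1}{20} \cdot 18 = \frac{17}{20} \cdot 18 = \frac{153}{10}$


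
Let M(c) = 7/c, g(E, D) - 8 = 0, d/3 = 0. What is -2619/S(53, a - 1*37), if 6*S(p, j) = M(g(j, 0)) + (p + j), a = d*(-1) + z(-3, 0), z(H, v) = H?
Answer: -41904/37 ≈ -1132.5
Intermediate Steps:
d = 0 (d = 3*0 = 0)
g(E, D) = 8 (g(E, D) = 8 + 0 = 8)
a = -3 (a = 0*(-1) - 3 = 0 - 3 = -3)
S(p, j) = 7/48 + j/6 + p/6 (S(p, j) = (7/8 + (p + j))/6 = (7*(1/8) + (j + p))/6 = (7/8 + (j + p))/6 = (7/8 + j + p)/6 = 7/48 + j/6 + p/6)
-2619/S(53, a - 1*37) = -2619/(7/48 + (-3 - 1*37)/6 + (1/6)*53) = -2619/(7/48 + (-3 - 37)/6 + 53/6) = -2619/(7/48 + (1/6)*(-40) + 53/6) = -2619/(7/48 - 20/3 + 53/6) = -2619/37/16 = -2619*16/37 = -41904/37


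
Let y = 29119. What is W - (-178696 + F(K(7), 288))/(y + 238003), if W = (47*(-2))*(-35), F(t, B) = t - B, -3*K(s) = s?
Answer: 2637031099/801366 ≈ 3290.7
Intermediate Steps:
K(s) = -s/3
W = 3290 (W = -94*(-35) = 3290)
W - (-178696 + F(K(7), 288))/(y + 238003) = 3290 - (-178696 + (-⅓*7 - 1*288))/(29119 + 238003) = 3290 - (-178696 + (-7/3 - 288))/267122 = 3290 - (-178696 - 871/3)/267122 = 3290 - (-536959)/(3*267122) = 3290 - 1*(-536959/801366) = 3290 + 536959/801366 = 2637031099/801366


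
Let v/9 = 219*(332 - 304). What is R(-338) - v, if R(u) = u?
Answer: -55526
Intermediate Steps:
v = 55188 (v = 9*(219*(332 - 304)) = 9*(219*28) = 9*6132 = 55188)
R(-338) - v = -338 - 1*55188 = -338 - 55188 = -55526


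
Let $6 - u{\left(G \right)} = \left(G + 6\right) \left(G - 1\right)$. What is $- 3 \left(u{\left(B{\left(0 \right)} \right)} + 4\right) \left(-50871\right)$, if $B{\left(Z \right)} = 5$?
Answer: $-5188842$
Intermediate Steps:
$u{\left(G \right)} = 6 - \left(-1 + G\right) \left(6 + G\right)$ ($u{\left(G \right)} = 6 - \left(G + 6\right) \left(G - 1\right) = 6 - \left(6 + G\right) \left(-1 + G\right) = 6 - \left(-1 + G\right) \left(6 + G\right)$)
$- 3 \left(u{\left(B{\left(0 \right)} \right)} + 4\right) \left(-50871\right) = - 3 \left(\left(12 - 5^{2} - 25\right) + 4\right) \left(-50871\right) = - 3 \left(\left(12 - 25 - 25\right) + 4\right) \left(-50871\right) = - 3 \left(-38 + 4\right) \left(-50871\right) = \left(-3\right) \left(-34\right) \left(-50871\right) = 102 \left(-50871\right) = -5188842$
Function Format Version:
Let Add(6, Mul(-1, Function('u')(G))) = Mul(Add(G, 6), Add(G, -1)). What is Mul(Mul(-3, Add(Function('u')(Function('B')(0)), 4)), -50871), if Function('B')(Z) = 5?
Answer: -5188842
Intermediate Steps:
Function('u')(G) = Add(6, Mul(-1, Add(-1, G), Add(6, G))) (Function('u')(G) = Add(6, Mul(-1, Mul(Add(G, 6), Add(G, -1)))) = Add(6, Mul(-1, Mul(Add(6, G), Add(-1, G)))) = Add(6, Mul(-1, Mul(Add(-1, G), Add(6, G)))) = Add(6, Mul(-1, Add(-1, G), Add(6, G))))
Mul(Mul(-3, Add(Function('u')(Function('B')(0)), 4)), -50871) = Mul(Mul(-3, Add(Add(12, Mul(-1, Pow(5, 2)), Mul(-5, 5)), 4)), -50871) = Mul(Mul(-3, Add(Add(12, Mul(-1, 25), -25), 4)), -50871) = Mul(Mul(-3, Add(Add(12, -25, -25), 4)), -50871) = Mul(Mul(-3, Add(-38, 4)), -50871) = Mul(Mul(-3, -34), -50871) = Mul(102, -50871) = -5188842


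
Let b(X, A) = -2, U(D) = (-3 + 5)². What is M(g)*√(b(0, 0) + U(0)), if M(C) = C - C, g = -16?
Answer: 0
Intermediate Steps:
U(D) = 4 (U(D) = 2² = 4)
M(C) = 0
M(g)*√(b(0, 0) + U(0)) = 0*√(-2 + 4) = 0*√2 = 0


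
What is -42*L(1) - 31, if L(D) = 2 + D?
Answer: -157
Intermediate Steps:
-42*L(1) - 31 = -42*(2 + 1) - 31 = -42*3 - 31 = -126 - 31 = -157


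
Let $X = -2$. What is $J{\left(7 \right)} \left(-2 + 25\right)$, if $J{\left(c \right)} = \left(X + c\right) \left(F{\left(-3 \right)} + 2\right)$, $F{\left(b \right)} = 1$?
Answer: $345$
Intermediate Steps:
$J{\left(c \right)} = -6 + 3 c$ ($J{\left(c \right)} = \left(-2 + c\right) \left(1 + 2\right) = \left(-2 + c\right) 3 = -6 + 3 c$)
$J{\left(7 \right)} \left(-2 + 25\right) = \left(-6 + 3 \cdot 7\right) \left(-2 + 25\right) = \left(-6 + 21\right) 23 = 15 \cdot 23 = 345$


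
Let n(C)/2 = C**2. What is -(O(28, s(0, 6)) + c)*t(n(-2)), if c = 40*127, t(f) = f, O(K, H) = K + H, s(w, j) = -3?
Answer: -40840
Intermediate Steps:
n(C) = 2*C**2
O(K, H) = H + K
c = 5080
-(O(28, s(0, 6)) + c)*t(n(-2)) = -((-3 + 28) + 5080)*2*(-2)**2 = -(25 + 5080)*2*4 = -5105*8 = -1*40840 = -40840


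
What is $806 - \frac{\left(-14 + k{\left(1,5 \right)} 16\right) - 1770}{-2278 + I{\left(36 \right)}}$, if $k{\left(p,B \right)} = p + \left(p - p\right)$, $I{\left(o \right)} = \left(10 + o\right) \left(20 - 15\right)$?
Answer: $\frac{206115}{256} \approx 805.14$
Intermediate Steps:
$I{\left(o \right)} = 50 + 5 o$ ($I{\left(o \right)} = \left(10 + o\right) 5 = 50 + 5 o$)
$k{\left(p,B \right)} = p$ ($k{\left(p,B \right)} = p + 0 = p$)
$806 - \frac{\left(-14 + k{\left(1,5 \right)} 16\right) - 1770}{-2278 + I{\left(36 \right)}} = 806 - \frac{\left(-14 + 1 \cdot 16\right) - 1770}{-2278 + \left(50 + 5 \cdot 36\right)} = 806 - \frac{\left(-14 + 16\right) - 1770}{-2278 + \left(50 + 180\right)} = 806 - \frac{2 - 1770}{-2278 + 230} = 806 - - \frac{1768}{-2048} = 806 - \left(-1768\right) \left(- \frac{1}{2048}\right) = 806 - \frac{221}{256} = \frac{206115}{256}$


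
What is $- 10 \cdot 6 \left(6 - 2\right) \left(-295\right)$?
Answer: $70800$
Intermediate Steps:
$- 10 \cdot 6 \left(6 - 2\right) \left(-295\right) = - 10 \cdot 6 \cdot 4 \left(-295\right) = \left(-10\right) 24 \left(-295\right) = \left(-240\right) \left(-295\right) = 70800$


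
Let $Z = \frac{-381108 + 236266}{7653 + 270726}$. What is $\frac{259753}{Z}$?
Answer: $- \frac{72309780387}{144842} \approx -4.9923 \cdot 10^{5}$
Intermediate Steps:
$Z = - \frac{144842}{278379} \approx -0.5203$
$\frac{259753}{Z} = \frac{259753}{- \frac{144842}{278379}} = 259753 \left(- \frac{278379}{144842}\right) = - \frac{72309780387}{144842}$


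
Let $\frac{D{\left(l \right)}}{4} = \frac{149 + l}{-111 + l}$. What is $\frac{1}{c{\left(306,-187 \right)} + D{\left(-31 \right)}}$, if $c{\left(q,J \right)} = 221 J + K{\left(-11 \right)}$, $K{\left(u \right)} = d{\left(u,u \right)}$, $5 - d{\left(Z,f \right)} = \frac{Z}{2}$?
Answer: $- \frac{142}{5867415} \approx -2.4201 \cdot 10^{-5}$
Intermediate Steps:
$d{\left(Z,f \right)} = 5 - \frac{Z}{2}$
$K{\left(u \right)} = 5 - \frac{u}{2}$
$D{\left(l \right)} = \frac{4 \left(149 + l\right)}{-111 + l}$ ($D{\left(l \right)} = 4 \frac{149 + l}{-111 + l} = \frac{4 \left(149 + l\right)}{-111 + l}$)
$c{\left(q,J \right)} = \frac{21}{2} + 221 J$ ($c{\left(q,J \right)} = 221 J + \left(5 - - \frac{11}{2}\right) = 221 J + \left(5 + \frac{11}{2}\right) = 221 J + \frac{21}{2} = \frac{21}{2} + 221 J$)
$\frac{1}{c{\left(306,-187 \right)} + D{\left(-31 \right)}} = \frac{1}{\left(\frac{21}{2} + 221 \left(-187\right)\right) + \frac{4 \left(149 - 31\right)}{-111 - 31}} = \frac{1}{\left(\frac{21}{2} - 41327\right) + 4 \frac{1}{-142} \cdot 118} = \frac{1}{- \frac{82633}{2} + 4 \left(- \frac{1}{142}\right) 118} = \frac{1}{- \frac{82633}{2} - \frac{236}{71}} = \frac{1}{- \frac{5867415}{142}} = - \frac{142}{5867415}$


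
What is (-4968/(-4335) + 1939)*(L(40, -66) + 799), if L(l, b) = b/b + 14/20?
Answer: 1320453681/850 ≈ 1.5535e+6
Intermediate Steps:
L(l, b) = 17/10 (L(l, b) = 1 + 14*(1/20) = 1 + 7/10 = 17/10)
(-4968/(-4335) + 1939)*(L(40, -66) + 799) = (-4968/(-4335) + 1939)*(17/10 + 799) = (-4968*(-1/4335) + 1939)*(8007/10) = (1656/1445 + 1939)*(8007/10) = (2803511/1445)*(8007/10) = 1320453681/850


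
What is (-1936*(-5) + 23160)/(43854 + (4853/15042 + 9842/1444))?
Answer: 204034920/272509253 ≈ 0.74873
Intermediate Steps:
(-1936*(-5) + 23160)/(43854 + (4853/15042 + 9842/1444)) = (9680 + 23160)/(43854 + (4853*(1/15042) + 9842*(1/1444))) = 32840/(43854 + (211/654 + 259/38)) = 32840/(43854 + 44351/6213) = 32840/(272509253/6213) = 32840*(6213/272509253) = 204034920/272509253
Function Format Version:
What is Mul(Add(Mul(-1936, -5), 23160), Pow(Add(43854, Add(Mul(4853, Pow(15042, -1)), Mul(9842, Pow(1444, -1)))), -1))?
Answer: Rational(204034920, 272509253) ≈ 0.74873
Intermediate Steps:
Mul(Add(Mul(-1936, -5), 23160), Pow(Add(43854, Add(Mul(4853, Pow(15042, -1)), Mul(9842, Pow(1444, -1)))), -1)) = Mul(Add(9680, 23160), Pow(Add(43854, Add(Mul(4853, Rational(1, 15042)), Mul(9842, Rational(1, 1444)))), -1)) = Mul(32840, Pow(Add(43854, Add(Rational(211, 654), Rational(259, 38))), -1)) = Mul(32840, Pow(Add(43854, Rational(44351, 6213)), -1)) = Mul(32840, Pow(Rational(272509253, 6213), -1)) = Mul(32840, Rational(6213, 272509253)) = Rational(204034920, 272509253)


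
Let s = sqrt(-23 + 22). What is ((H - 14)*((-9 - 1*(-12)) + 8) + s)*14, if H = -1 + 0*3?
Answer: -2310 + 14*I ≈ -2310.0 + 14.0*I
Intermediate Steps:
s = I (s = sqrt(-1) = I ≈ 1.0*I)
H = -1 (H = -1 + 0 = -1)
((H - 14)*((-9 - 1*(-12)) + 8) + s)*14 = ((-1 - 14)*((-9 - 1*(-12)) + 8) + I)*14 = (-15*((-9 + 12) + 8) + I)*14 = (-15*(3 + 8) + I)*14 = (-15*11 + I)*14 = (-165 + I)*14 = -2310 + 14*I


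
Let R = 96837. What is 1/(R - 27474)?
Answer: 1/69363 ≈ 1.4417e-5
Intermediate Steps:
1/(R - 27474) = 1/(96837 - 27474) = 1/69363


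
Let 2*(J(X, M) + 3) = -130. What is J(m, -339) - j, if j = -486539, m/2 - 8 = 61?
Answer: 486471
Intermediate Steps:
m = 138 (m = 16 + 2*61 = 16 + 122 = 138)
J(X, M) = -68 (J(X, M) = -3 + (½)*(-130) = -3 - 65 = -68)
J(m, -339) - j = -68 - 1*(-486539) = -68 + 486539 = 486471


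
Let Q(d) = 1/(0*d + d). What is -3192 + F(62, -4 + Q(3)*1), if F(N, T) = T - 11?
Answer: -9620/3 ≈ -3206.7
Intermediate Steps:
Q(d) = 1/d (Q(d) = 1/(0 + d) = 1/d)
F(N, T) = -11 + T
-3192 + F(62, -4 + Q(3)*1) = -3192 + (-11 + (-4 + 1/3)) = -3192 + (-11 - 11/3) = -3192 - 44/3 = -9620/3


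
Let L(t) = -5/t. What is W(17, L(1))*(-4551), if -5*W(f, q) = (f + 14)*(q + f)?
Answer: 1692972/5 ≈ 3.3859e+5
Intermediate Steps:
W(f, q) = -(14 + f)*(f + q)/5 (W(f, q) = -(f + 14)*(q + f)/5 = -(14 + f)*(f + q)/5)
W(17, L(1))*(-4551) = (-14/5*17 - (-14)/1 - ⅕*17² - ⅕*17*(-5/1))*(-4551) = (-238/5 - (-14) - ⅕*289 - ⅕*17*(-5*1))*(-4551) = (-238/5 - 14/5*(-5) - 289/5 - ⅕*17*(-5))*(-4551) = (-238/5 + 14 - 289/5 + 17)*(-4551) = -372/5*(-4551) = 1692972/5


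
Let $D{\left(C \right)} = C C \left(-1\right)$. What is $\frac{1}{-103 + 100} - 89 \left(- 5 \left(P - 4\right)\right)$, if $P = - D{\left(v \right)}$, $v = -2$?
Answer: $- \frac{1}{3} \approx -0.33333$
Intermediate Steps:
$D{\left(C \right)} = - C^{2}$ ($D{\left(C \right)} = C^{2} \left(-1\right) = - C^{2}$)
$P = 4$ ($P = - \left(-1\right) \left(-2\right)^{2} = - \left(-1\right) 4 = \left(-1\right) \left(-4\right) = 4$)
$\frac{1}{-103 + 100} - 89 \left(- 5 \left(P - 4\right)\right) = \frac{1}{-103 + 100} - 89 \left(- 5 \left(4 - 4\right)\right) = \frac{1}{-3} - 89 \left(\left(-5\right) 0\right) = - \frac{1}{3} - 0 = - \frac{1}{3} + 0 = - \frac{1}{3}$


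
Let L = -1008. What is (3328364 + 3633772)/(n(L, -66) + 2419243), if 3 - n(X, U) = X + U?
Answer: 870267/302540 ≈ 2.8765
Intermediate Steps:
n(X, U) = 3 - U - X (n(X, U) = 3 - (X + U) = 3 - (U + X) = 3 + (-U - X) = 3 - U - X)
(3328364 + 3633772)/(n(L, -66) + 2419243) = (3328364 + 3633772)/((3 - 1*(-66) - 1*(-1008)) + 2419243) = 6962136/((3 + 66 + 1008) + 2419243) = 6962136/(1077 + 2419243) = 6962136/2420320 = 6962136*(1/2420320) = 870267/302540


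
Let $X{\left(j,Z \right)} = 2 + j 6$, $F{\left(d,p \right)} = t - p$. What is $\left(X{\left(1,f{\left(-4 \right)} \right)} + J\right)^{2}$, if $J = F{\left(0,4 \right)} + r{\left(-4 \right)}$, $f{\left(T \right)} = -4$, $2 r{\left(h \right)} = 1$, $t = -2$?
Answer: $\frac{25}{4} \approx 6.25$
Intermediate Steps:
$r{\left(h \right)} = \frac{1}{2}$ ($r{\left(h \right)} = \frac{1}{2} \cdot 1 = \frac{1}{2}$)
$F{\left(d,p \right)} = -2 - p$
$J = - \frac{11}{2}$ ($J = \left(-2 - 4\right) + \frac{1}{2} = -6 + \frac{1}{2} = - \frac{11}{2} \approx -5.5$)
$X{\left(j,Z \right)} = 2 + 6 j$
$\left(X{\left(1,f{\left(-4 \right)} \right)} + J\right)^{2} = \left(\left(2 + 6 \cdot 1\right) - \frac{11}{2}\right)^{2} = \left(\left(2 + 6\right) - \frac{11}{2}\right)^{2} = \left(8 - \frac{11}{2}\right)^{2} = \left(\frac{5}{2}\right)^{2} = \frac{25}{4}$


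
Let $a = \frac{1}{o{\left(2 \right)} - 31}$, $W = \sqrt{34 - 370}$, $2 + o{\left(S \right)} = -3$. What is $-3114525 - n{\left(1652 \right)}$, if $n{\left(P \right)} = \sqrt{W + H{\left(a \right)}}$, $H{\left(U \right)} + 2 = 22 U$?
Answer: $-3114525 - \frac{\sqrt{-94 + 144 i \sqrt{21}}}{6} \approx -3.1145 \cdot 10^{6} - 3.2501 i$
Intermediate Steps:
$o{\left(S \right)} = -5$ ($o{\left(S \right)} = -2 - 3 = -5$)
$W = 4 i \sqrt{21}$ ($W = \sqrt{-336} = 4 i \sqrt{21} \approx 18.33 i$)
$a = - \frac{1}{36}$ ($a = \frac{1}{-5 - 31} = \frac{1}{-36} = - \frac{1}{36} \approx -0.027778$)
$H{\left(U \right)} = -2 + 22 U$
$n{\left(P \right)} = \sqrt{- \frac{47}{18} + 4 i \sqrt{21}}$ ($n{\left(P \right)} = \sqrt{4 i \sqrt{21} + \left(-2 + 22 \left(- \frac{1}{36}\right)\right)} = \sqrt{4 i \sqrt{21} - \frac{47}{18}} = \sqrt{- \frac{47}{18} + 4 i \sqrt{21}}$)
$-3114525 - n{\left(1652 \right)} = -3114525 - \frac{\sqrt{-94 + 144 i \sqrt{21}}}{6}$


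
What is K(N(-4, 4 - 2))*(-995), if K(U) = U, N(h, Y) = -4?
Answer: 3980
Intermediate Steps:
K(N(-4, 4 - 2))*(-995) = -4*(-995) = 3980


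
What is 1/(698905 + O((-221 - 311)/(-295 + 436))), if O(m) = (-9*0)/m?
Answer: 1/698905 ≈ 1.4308e-6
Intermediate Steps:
O(m) = 0 (O(m) = 0/m = 0)
1/(698905 + O((-221 - 311)/(-295 + 436))) = 1/(698905 + 0) = 1/698905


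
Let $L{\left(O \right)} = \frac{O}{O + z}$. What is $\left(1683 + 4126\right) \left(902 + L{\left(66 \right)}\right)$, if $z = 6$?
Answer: $\frac{62940515}{12} \approx 5.245 \cdot 10^{6}$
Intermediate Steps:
$L{\left(O \right)} = \frac{O}{6 + O}$ ($L{\left(O \right)} = \frac{O}{O + 6} = \frac{O}{6 + O}$)
$\left(1683 + 4126\right) \left(902 + L{\left(66 \right)}\right) = \left(1683 + 4126\right) \left(902 + \frac{66}{6 + 66}\right) = 5809 \left(902 + \frac{66}{72}\right) = 5809 \left(902 + 66 \cdot \frac{1}{72}\right) = 5809 \left(902 + \frac{11}{12}\right) = 5809 \cdot \frac{10835}{12} = \frac{62940515}{12}$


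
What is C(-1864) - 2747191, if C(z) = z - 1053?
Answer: -2750108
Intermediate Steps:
C(z) = -1053 + z
C(-1864) - 2747191 = (-1053 - 1864) - 2747191 = -2917 - 2747191 = -2750108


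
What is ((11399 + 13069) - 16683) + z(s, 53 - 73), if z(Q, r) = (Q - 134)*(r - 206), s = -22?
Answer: 43041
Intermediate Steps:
z(Q, r) = (-206 + r)*(-134 + Q) (z(Q, r) = (-134 + Q)*(-206 + r) = (-206 + r)*(-134 + Q))
((11399 + 13069) - 16683) + z(s, 53 - 73) = ((11399 + 13069) - 16683) + (27604 - 206*(-22) - 134*(53 - 73) - 22*(53 - 73)) = (24468 - 16683) + (27604 + 4532 - 134*(-20) - 22*(-20)) = 7785 + (27604 + 4532 + 2680 + 440) = 7785 + 35256 = 43041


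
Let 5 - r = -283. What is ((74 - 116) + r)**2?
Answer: 60516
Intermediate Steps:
r = 288 (r = 5 - 1*(-283) = 5 + 283 = 288)
((74 - 116) + r)**2 = ((74 - 116) + 288)**2 = (-42 + 288)**2 = 246**2 = 60516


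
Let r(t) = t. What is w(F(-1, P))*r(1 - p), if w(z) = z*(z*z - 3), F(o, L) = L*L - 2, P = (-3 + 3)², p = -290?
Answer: -582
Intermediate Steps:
P = 0 (P = 0² = 0)
F(o, L) = -2 + L² (F(o, L) = L² - 2 = -2 + L²)
w(z) = z*(-3 + z²) (w(z) = z*(z² - 3) = z*(-3 + z²))
w(F(-1, P))*r(1 - p) = ((-2 + 0²)*(-3 + (-2 + 0²)²))*(1 - 1*(-290)) = ((-2 + 0)*(-3 + (-2 + 0)²))*(1 + 290) = -2*(-3 + (-2)²)*291 = -2*(-3 + 4)*291 = -2*1*291 = -2*291 = -582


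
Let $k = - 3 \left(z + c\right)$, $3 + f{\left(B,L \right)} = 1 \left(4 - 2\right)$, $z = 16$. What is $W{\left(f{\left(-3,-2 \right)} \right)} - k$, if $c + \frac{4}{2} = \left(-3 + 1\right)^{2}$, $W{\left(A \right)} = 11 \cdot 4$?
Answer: $98$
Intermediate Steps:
$f{\left(B,L \right)} = -1$ ($f{\left(B,L \right)} = -3 + 1 \left(4 - 2\right) = -3 + 1 \cdot 2 = -3 + 2 = -1$)
$W{\left(A \right)} = 44$
$c = 2$ ($c = -2 + \left(-3 + 1\right)^{2} = -2 + \left(-2\right)^{2} = -2 + 4 = 2$)
$k = -54$ ($k = - 3 \left(16 + 2\right) = \left(-3\right) 18 = -54$)
$W{\left(f{\left(-3,-2 \right)} \right)} - k = 44 - -54 = 44 + 54 = 98$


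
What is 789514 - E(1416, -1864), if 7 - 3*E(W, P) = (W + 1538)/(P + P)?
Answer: 4414947763/5592 ≈ 7.8951e+5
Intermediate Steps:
E(W, P) = 7/3 - (1538 + W)/(6*P) (E(W, P) = 7/3 - (W + 1538)/(3*(P + P)) = 7/3 - (1538 + W)/(3*(2*P)) = 7/3 - (1538 + W)*1/(2*P)/3 = 7/3 - (1538 + W)/(6*P))
789514 - E(1416, -1864) = 789514 - (-1538 - 1*1416 + 14*(-1864))/(6*(-1864)) = 789514 - (-1)*(-1538 - 1416 - 26096)/(6*1864) = 789514 - (-1)*(-29050)/(6*1864) = 789514 - 1*14525/5592 = 789514 - 14525/5592 = 4414947763/5592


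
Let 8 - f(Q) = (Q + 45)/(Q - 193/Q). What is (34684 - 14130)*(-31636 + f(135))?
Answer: -1465347062423/2254 ≈ -6.5011e+8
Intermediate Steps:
f(Q) = 8 - (45 + Q)/(Q - 193/Q) (f(Q) = 8 - (Q + 45)/(Q - 193/Q) = 8 - (45 + Q)/(Q - 193/Q))
(34684 - 14130)*(-31636 + f(135)) = (34684 - 14130)*(-31636 + (-1544 - 45*135 + 7*135²)/(-193 + 135²)) = 20554*(-31636 + (-1544 - 6075 + 7*18225)/(-193 + 18225)) = 20554*(-31636 + (-1544 - 6075 + 127575)/18032) = 20554*(-31636 + (1/18032)*119956) = 20554*(-31636 + 29989/4508) = 20554*(-142585099/4508) = -1465347062423/2254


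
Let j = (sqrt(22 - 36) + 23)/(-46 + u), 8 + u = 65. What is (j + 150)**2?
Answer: (1673 + I*sqrt(14))**2/121 ≈ 23132.0 + 103.47*I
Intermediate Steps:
u = 57 (u = -8 + 65 = 57)
j = 23/11 + I*sqrt(14)/11 (j = (sqrt(22 - 36) + 23)/(-46 + 57) = (sqrt(-14) + 23)/11 = (I*sqrt(14) + 23)*(1/11) = (23 + I*sqrt(14))*(1/11) = 23/11 + I*sqrt(14)/11 ≈ 2.0909 + 0.34015*I)
(j + 150)**2 = ((23/11 + I*sqrt(14)/11) + 150)**2 = (1673/11 + I*sqrt(14)/11)**2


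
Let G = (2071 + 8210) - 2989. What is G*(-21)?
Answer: -153132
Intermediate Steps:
G = 7292 (G = 10281 - 2989 = 7292)
G*(-21) = 7292*(-21) = -153132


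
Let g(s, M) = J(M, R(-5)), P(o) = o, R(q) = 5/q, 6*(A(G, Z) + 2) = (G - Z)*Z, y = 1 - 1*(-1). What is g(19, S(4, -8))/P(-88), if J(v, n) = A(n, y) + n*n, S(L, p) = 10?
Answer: 1/44 ≈ 0.022727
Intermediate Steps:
y = 2 (y = 1 + 1 = 2)
A(G, Z) = -2 + Z*(G - Z)/6 (A(G, Z) = -2 + ((G - Z)*Z)/6 = -2 + (Z*(G - Z))/6 = -2 + Z*(G - Z)/6)
J(v, n) = -8/3 + n**2 + n/3 (J(v, n) = (-2 - 1/6*2**2 + (1/6)*n*2) + n*n = (-2 - 1/6*4 + n/3) + n**2 = (-2 - 2/3 + n/3) + n**2 = (-8/3 + n/3) + n**2 = -8/3 + n**2 + n/3)
g(s, M) = -2 (g(s, M) = -8/3 + (5/(-5))**2 + (5/(-5))/3 = -8/3 + (5*(-1/5))**2 + (5*(-1/5))/3 = -8/3 + (-1)**2 + (1/3)*(-1) = -8/3 + 1 - 1/3 = -2)
g(19, S(4, -8))/P(-88) = -2/(-88) = -2*(-1/88) = 1/44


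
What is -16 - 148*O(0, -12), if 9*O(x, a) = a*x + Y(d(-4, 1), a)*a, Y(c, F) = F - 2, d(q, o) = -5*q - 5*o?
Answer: -8336/3 ≈ -2778.7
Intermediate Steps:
d(q, o) = -5*o - 5*q
Y(c, F) = -2 + F
O(x, a) = a*x/9 + a*(-2 + a)/9 (O(x, a) = (a*x + (-2 + a)*a)/9 = (a*x + a*(-2 + a))/9 = a*x/9 + a*(-2 + a)/9)
-16 - 148*O(0, -12) = -16 - 148*(-12)*(-2 - 12 + 0)/9 = -16 - 148*(-12)*(-14)/9 = -16 - 148*56/3 = -16 - 8288/3 = -8336/3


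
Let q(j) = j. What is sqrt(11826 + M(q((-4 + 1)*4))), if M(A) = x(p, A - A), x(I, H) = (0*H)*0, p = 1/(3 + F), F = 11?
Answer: 9*sqrt(146) ≈ 108.75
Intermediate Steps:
p = 1/14 (p = 1/(3 + 11) = 1/14 ≈ 0.071429)
x(I, H) = 0 (x(I, H) = 0*0 = 0)
M(A) = 0
sqrt(11826 + M(q((-4 + 1)*4))) = sqrt(11826 + 0) = sqrt(11826) = 9*sqrt(146)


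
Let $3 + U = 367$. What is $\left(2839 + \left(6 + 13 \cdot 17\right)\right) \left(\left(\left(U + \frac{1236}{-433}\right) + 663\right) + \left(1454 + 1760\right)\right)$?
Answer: $\frac{5626468722}{433} \approx 1.2994 \cdot 10^{7}$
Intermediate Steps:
$U = 364$ ($U = -3 + 367 = 364$)
$\left(2839 + \left(6 + 13 \cdot 17\right)\right) \left(\left(\left(U + \frac{1236}{-433}\right) + 663\right) + \left(1454 + 1760\right)\right) = \left(2839 + \left(6 + 13 \cdot 17\right)\right) \left(\left(\left(364 + \frac{1236}{-433}\right) + 663\right) + \left(1454 + 1760\right)\right) = \left(2839 + \left(6 + 221\right)\right) \left(\left(\left(364 + 1236 \left(- \frac{1}{433}\right)\right) + 663\right) + 3214\right) = \left(2839 + 227\right) \left(\left(\left(364 - \frac{1236}{433}\right) + 663\right) + 3214\right) = 3066 \left(\left(\frac{156376}{433} + 663\right) + 3214\right) = 3066 \left(\frac{443455}{433} + 3214\right) = 3066 \cdot \frac{1835117}{433} = \frac{5626468722}{433}$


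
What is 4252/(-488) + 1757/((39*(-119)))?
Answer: -735391/80886 ≈ -9.0917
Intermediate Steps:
4252/(-488) + 1757/((39*(-119))) = 4252*(-1/488) + 1757/(-4641) = -1063/122 + 1757*(-1/4641) = -1063/122 - 251/663 = -735391/80886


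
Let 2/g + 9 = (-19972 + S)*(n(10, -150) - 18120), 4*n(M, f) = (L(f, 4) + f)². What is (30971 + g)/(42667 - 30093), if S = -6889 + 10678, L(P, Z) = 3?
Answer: 25496731951655/10351487118918 ≈ 2.4631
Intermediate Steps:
n(M, f) = (3 + f)²/4
S = 3789
g = 8/823245357 (g = 2/(-9 + (-19972 + 3789)*((3 - 150)²/4 - 18120)) = 2/(-9 - 16183*((¼)*(-147)² - 18120)) = 2/(-9 - 16183*((¼)*21609 - 18120)) = 2/(-9 - 16183*(21609/4 - 18120)) = 2/(-9 - 16183*(-50871/4)) = 2/(-9 + 823245393/4) = 2/(823245357/4) = 2*(4/823245357) = 8/823245357 ≈ 9.7176e-9)
(30971 + g)/(42667 - 30093) = (30971 + 8/823245357)/(42667 - 30093) = (25496731951655/823245357)/12574 = (25496731951655/823245357)*(1/12574) = 25496731951655/10351487118918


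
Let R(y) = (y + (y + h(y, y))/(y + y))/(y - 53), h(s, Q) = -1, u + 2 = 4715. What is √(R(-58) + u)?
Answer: √21707239587/2146 ≈ 68.655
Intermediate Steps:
u = 4713 (u = -2 + 4715 = 4713)
R(y) = (y + (-1 + y)/(2*y))/(-53 + y) (R(y) = (y + (y - 1)/(y + y))/(y - 53) = (y + (-1 + y)/((2*y)))/(-53 + y) = (y + (-1 + y)*(1/(2*y)))/(-53 + y) = (y + (-1 + y)/(2*y))/(-53 + y))
√(R(-58) + u) = √((½)*(-1 - 58 + 2*(-58)²)/(-58*(-53 - 58)) + 4713) = √((½)*(-1/58)*(-1 - 58 + 2*3364)/(-111) + 4713) = √((½)*(-1/58)*(-1/111)*(-1 - 58 + 6728) + 4713) = √((½)*(-1/58)*(-1/111)*6669 + 4713) = √(2223/4292 + 4713) = √(20230419/4292) = √21707239587/2146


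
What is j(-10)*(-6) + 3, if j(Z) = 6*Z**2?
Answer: -3597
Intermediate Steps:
j(-10)*(-6) + 3 = (6*(-10)**2)*(-6) + 3 = (6*100)*(-6) + 3 = 600*(-6) + 3 = -3600 + 3 = -3597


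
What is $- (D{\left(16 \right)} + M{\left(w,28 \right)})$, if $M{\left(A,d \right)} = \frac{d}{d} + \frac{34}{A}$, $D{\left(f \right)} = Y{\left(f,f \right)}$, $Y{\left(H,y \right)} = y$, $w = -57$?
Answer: $- \frac{935}{57} \approx -16.404$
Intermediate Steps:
$D{\left(f \right)} = f$
$M{\left(A,d \right)} = 1 + \frac{34}{A}$
$- (D{\left(16 \right)} + M{\left(w,28 \right)}) = - (16 + \frac{34 - 57}{-57}) = - (16 - - \frac{23}{57}) = - (16 + \frac{23}{57}) = \left(-1\right) \frac{935}{57} = - \frac{935}{57}$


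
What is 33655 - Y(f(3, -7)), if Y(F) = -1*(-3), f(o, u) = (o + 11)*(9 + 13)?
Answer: 33652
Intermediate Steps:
f(o, u) = 242 + 22*o (f(o, u) = (11 + o)*22 = 242 + 22*o)
Y(F) = 3
33655 - Y(f(3, -7)) = 33655 - 1*3 = 33655 - 3 = 33652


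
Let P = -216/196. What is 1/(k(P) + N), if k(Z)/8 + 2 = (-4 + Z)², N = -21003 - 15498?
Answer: -2401/87177317 ≈ -2.7542e-5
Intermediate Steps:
N = -36501
P = -54/49 (P = -216*1/196 = -54/49 ≈ -1.1020)
k(Z) = -16 + 8*(-4 + Z)²
1/(k(P) + N) = 1/((-16 + 8*(-4 - 54/49)²) - 36501) = 1/((-16 + 8*(-250/49)²) - 36501) = 1/((-16 + 8*(62500/2401)) - 36501) = 1/((-16 + 500000/2401) - 36501) = 1/(461584/2401 - 36501) = 1/(-87177317/2401) = -2401/87177317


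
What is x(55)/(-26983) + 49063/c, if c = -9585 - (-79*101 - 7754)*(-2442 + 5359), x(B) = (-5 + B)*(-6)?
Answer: 15088939729/1238076531208 ≈ 0.012187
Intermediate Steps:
x(B) = 30 - 6*B
c = 45883576 (c = -9585 - (-7979 - 7754)*2917 = -9585 - (-15733)*2917 = -9585 - 1*(-45893161) = -9585 + 45893161 = 45883576)
x(55)/(-26983) + 49063/c = (30 - 6*55)/(-26983) + 49063/45883576 = (30 - 330)*(-1/26983) + 49063*(1/45883576) = -300*(-1/26983) + 49063/45883576 = 300/26983 + 49063/45883576 = 15088939729/1238076531208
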